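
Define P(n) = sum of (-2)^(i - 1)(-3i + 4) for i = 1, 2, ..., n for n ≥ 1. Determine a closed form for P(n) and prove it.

We claim P(n) = (-2)^n(n - 1) + 1 for all n ≥ 1.
Base step (n = 1): P(1) = 1, and the closed form gives 1. They agree.
Inductive step: suppose the statement holds for some i ≥ 1, so P(i) = (-2)^i(i - 1) + 1.
Then P(i+1) = P(i) + ((-2)^i(-3i + 1)) = ((-2)^i(i - 1) + 1) + ((-2)^i(-3i + 1)).
Simplifying, P(i+1) = (-2)^(i + 1)i + 1 = (-2)^(i+1)((i+1) - 1) + 1,
which is the closed form with n = i+1.
This completes the induction.

P(n) = (-2)^n(n - 1) + 1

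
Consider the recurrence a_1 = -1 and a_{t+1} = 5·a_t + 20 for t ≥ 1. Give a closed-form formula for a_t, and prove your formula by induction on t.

a_t = 4·5^(t - 1) - 5

Computing the first terms: a_1 = -1, a_2 = 15, a_3 = 95. This suggests a_t = 4·5^(t - 1) - 5.
Base step (t = 1): the formula gives -1 = -1 = a_1.
Inductive step: suppose the statement holds for some m ≥ 1, so a_m = 4·5^(m - 1) - 5.
Then a_{m+1} = 5·a_m + 20 = 5·(4·5^(m - 1) - 5) + 20 = 4·5^m - 5 = 4·5^((m+1) - 1) - 5,
which is the claimed formula at t = m+1.
By the principle of mathematical induction, the result holds for all t ≥ 1.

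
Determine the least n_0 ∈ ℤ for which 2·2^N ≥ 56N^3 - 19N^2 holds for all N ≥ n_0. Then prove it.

At N = 17: 262144 < 269637, so the inequality fails and n_0 ≥ 18. We prove 2·2^N ≥ 56N^3 - 19N^2 for all N ≥ 18.
Base step (N = 18): 2·2^N = 524288 and 56N^3 - 19N^2 = 320436, so 524288 ≥ 320436.
Inductive step: assume the claim holds for N = j, so 2·2^j ≥ 56j^3 - 19j^2.
Then 2·2^(j + 1) = 2·(2·2^j) ≥ 2·(56j^3 - 19j^2).
Also, for j ≥ 18 we have 2·(56j^3 - 19j^2) ≥ 56(j+1)^3 - 19(j+1)^2, since 2·(56j^3 - 19j^2) − (56(j+1)^3 - 19(j+1)^2) = 56j^3 - 187j^2 - 130j - 37, which is nonnegative for all j ≥ 18.
Combining, 2·2^(j + 1) ≥ 56(j+1)^3 - 19(j+1)^2.
By the principle of mathematical induction, the result holds for all N ≥ 18.
Hence the smallest such n_0 is 18.

n_0 = 18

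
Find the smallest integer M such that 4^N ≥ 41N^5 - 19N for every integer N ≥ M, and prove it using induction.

At N = 11: 4194304 < 6602882, so the inequality fails and M ≥ 12. We prove 4^N ≥ 41N^5 - 19N for all N ≥ 12.
When N = 12: 4^N = 16777216 and 41N^5 - 19N = 10201884, so 16777216 ≥ 10201884.
Inductive step: assume the claim holds for N = m, so 4^m ≥ 41m^5 - 19m.
Then 4^(m + 1) = 4·(4^m) ≥ 4·(41m^5 - 19m).
Also, for m ≥ 12 we have 4·(41m^5 - 19m) ≥ 41(m+1)^5 - 19(m+1), since 4·(41m^5 - 19m) − (41(m+1)^5 - 19(m+1)) = 123m^5 - 205m^4 - 410m^3 - 410m^2 - 262m - 22, which is nonnegative for all m ≥ 12.
Combining, 4^(m + 1) ≥ 41(m+1)^5 - 19(m+1).
By induction, the statement is established for all N ≥ 12.
Hence the smallest such M is 12.

M = 12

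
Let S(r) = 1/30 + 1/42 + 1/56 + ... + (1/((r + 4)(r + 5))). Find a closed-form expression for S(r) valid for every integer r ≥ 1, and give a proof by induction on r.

S(r) = r/(5(r + 5))

We claim S(r) = r/(5(r + 5)) for all r ≥ 1.
When r = 1: S(1) = 1/30, and the closed form gives 1/30. They agree.
Suppose the result is true for r = j, so S(j) = j/(5(j + 5)).
Then S(j+1) = S(j) + (1/((j + 5)(j + 6))) = (j/(5(j + 5))) + (1/((j + 5)(j + 6))).
Simplifying, S(j+1) = (j + 1)/(5(j + 6)) = (j+1)/(5((j+1) + 5)),
which is the closed form with r = j+1.
By induction, the statement is established for all r ≥ 1.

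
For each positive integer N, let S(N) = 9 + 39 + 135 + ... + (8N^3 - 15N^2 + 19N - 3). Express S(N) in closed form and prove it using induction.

We claim S(N) = N(2N^3 - N^2 + 4N + 4) for all N ≥ 1.
Base case (N = 1): S(1) = 9, and the closed form gives 9. They agree.
Suppose the result is true for N = j, so S(j) = j(2j^3 - j^2 + 4j + 4).
Then S(j+1) = S(j) + (8j^3 + 9j^2 + 13j + 9) = (j(2j^3 - j^2 + 4j + 4)) + (8j^3 + 9j^2 + 13j + 9).
Simplifying, S(j+1) = (j + 1)(2j^3 + 5j^2 + 8j + 9) = (j+1)(2(j+1)^3 - (j+1)^2 + 4(j+1) + 4),
which is the closed form with N = j+1.
By induction, the statement is established for all N ≥ 1.

S(N) = N(2N^3 - N^2 + 4N + 4)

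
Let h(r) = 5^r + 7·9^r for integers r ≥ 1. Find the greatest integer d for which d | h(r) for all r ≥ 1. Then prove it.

d = 4

Computing the first values: h(1) = 68 and h(2) = 592; gcd(68, 592) = 4, so d ≤ 4.
We prove 4 | 5^r + 7·9^r for all r ≥ 1 by induction on r.
Base case (r = 1): h(1) = 68 = 4·(17), so 4 | h(1).
For the inductive step, assume it holds for an arbitrary j ≥ 1, i.e. 4 | h(j). Then
h(j+1) − 9·h(j) = (5^(j+1) + 7·9^(j+1)) − 9·(5^j + 7·9^j) = (1)·5^j·(5 − 9) = (-4)·5^j. Since 4 | h(j) by the inductive hypothesis, 4 | 9·h(j); and 4 | -4 since -4 = 4·-1. Therefore 4 | h(j+1).
By the principle of mathematical induction, the result holds for all r ≥ 1.
Therefore the largest such d is 4.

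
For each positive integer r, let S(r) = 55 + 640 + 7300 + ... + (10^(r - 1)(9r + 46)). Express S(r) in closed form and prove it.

S(r) = 10^r(r + 5) - 5

We claim S(r) = 10^r(r + 5) - 5 for all r ≥ 1.
When r = 1: S(1) = 55, and the closed form gives 55. They agree.
For the inductive step, assume it holds for an arbitrary i ≥ 1, so S(i) = 10^i(i + 5) - 5.
Then S(i+1) = S(i) + (10^i(9i + 55)) = (10^i(i + 5) - 5) + (10^i(9i + 55)).
Simplifying, S(i+1) = 10·10^i·i + 60·10^i - 5 = 10^(i+1)((i+1) + 5) - 5,
which is the closed form with r = i+1.
By induction, the statement is established for all r ≥ 1.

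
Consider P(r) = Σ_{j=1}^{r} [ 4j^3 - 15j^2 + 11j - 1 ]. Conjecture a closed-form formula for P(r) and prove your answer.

P(r) = r(r^3 - 3r^2 - r + 2)

We claim P(r) = r(r^3 - 3r^2 - r + 2) for all r ≥ 1.
Base step (r = 1): P(1) = -1, and the closed form gives -1. They agree.
Inductive step: assume the claim holds for r = j, so P(j) = j(j^3 - 3j^2 - j + 2).
Then P(j+1) = P(j) + (4j^3 - 3j^2 - 7j - 1) = (j(j^3 - 3j^2 - j + 2)) + (4j^3 - 3j^2 - 7j - 1).
Simplifying, P(j+1) = (j + 1)(j^3 - 4j - 1) = (j+1)((j+1)^3 - 3(j+1)^2 - (j+1) + 2),
which is the closed form with r = j+1.
By induction, the statement is established for all r ≥ 1.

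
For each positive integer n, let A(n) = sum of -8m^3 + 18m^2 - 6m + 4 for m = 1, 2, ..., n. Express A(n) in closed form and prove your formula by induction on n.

We claim A(n) = -2n(n^3 - n^2 - 2n - 2) for all n ≥ 1.
For the base case n = 1: A(1) = 8, and the closed form gives 8. They agree.
Inductive step: suppose the statement holds for some m ≥ 1, so A(m) = 2m(-m^3 + m^2 + 2m + 2).
Then A(m+1) = A(m) + (-8m^3 - 6m^2 + 6m + 8) = (2m(-m^3 + m^2 + 2m + 2)) + (-8m^3 - 6m^2 + 6m + 8).
Simplifying, A(m+1) = -2(m + 1)(m^3 + 2m^2 - m - 4) = -2(m+1)((m+1)^3 - (m+1)^2 - 2(m+1) - 2),
which is the closed form with n = m+1.
By the principle of mathematical induction, the result holds for all n ≥ 1.

A(n) = -2n(n^3 - n^2 - 2n - 2)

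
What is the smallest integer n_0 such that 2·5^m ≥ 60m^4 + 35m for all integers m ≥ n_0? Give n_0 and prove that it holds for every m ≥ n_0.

At m = 6: 31250 < 77970, so the inequality fails and n_0 ≥ 7. We prove 2·5^m ≥ 60m^4 + 35m for all m ≥ 7.
For the base case m = 7: 2·5^m = 156250 and 60m^4 + 35m = 144305, so 156250 ≥ 144305.
Inductive step: suppose the statement holds for some i ≥ 7, so 2·5^i ≥ 60i^4 + 35i.
Then 2·5^(i + 1) = 5·(2·5^i) ≥ 5·(60i^4 + 35i).
Also, for i ≥ 7 we have 5·(60i^4 + 35i) ≥ 60(i+1)^4 + 35(i+1), since 5·(60i^4 + 35i) − (60(i+1)^4 + 35(i+1)) = 240i^4 - 240i^3 - 360i^2 - 100i - 95, which is nonnegative for all i ≥ 7.
Combining, 2·5^(i + 1) ≥ 60(i+1)^4 + 35(i+1).
Hence, by induction on m, the claim holds for every m ≥ 7.
Hence the smallest such n_0 is 7.

n_0 = 7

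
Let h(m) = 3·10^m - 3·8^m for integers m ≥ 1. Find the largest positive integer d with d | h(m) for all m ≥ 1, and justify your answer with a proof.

Computing the first values: h(1) = 6 and h(2) = 108; gcd(6, 108) = 6, so d ≤ 6.
We prove 6 | 3·10^m - 3·8^m for all m ≥ 1 by induction on m.
Base case (m = 1): h(1) = 6 = 6·(1), so 6 | h(1).
For the inductive step, assume it holds for an arbitrary p ≥ 1, i.e. 6 | h(p). Then
h(p+1) − 10·h(p) = (3·10^(p+1) - 3·8^(p+1)) − 10·(3·10^p - 3·8^p) = (-3)·8^p·(8 − 10) = (6)·8^p. Since 6 | h(p) by the inductive hypothesis, 6 | 10·h(p); and 6 | 6 since 6 = 6·1. Therefore 6 | h(p+1).
Hence, by induction on m, the claim holds for every m ≥ 1.
Therefore the largest such d is 6.

d = 6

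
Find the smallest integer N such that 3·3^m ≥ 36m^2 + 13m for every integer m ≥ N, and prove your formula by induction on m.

At m = 5: 729 < 965, so the inequality fails and N ≥ 6. We prove 3·3^m ≥ 36m^2 + 13m for all m ≥ 6.
For the base case m = 6: 3·3^m = 2187 and 36m^2 + 13m = 1374, so 2187 ≥ 1374.
Inductive step: assume the claim holds for m = j, so 3·3^j ≥ 36j^2 + 13j.
Then 3·3^(j + 1) = 3·(3·3^j) ≥ 3·(36j^2 + 13j).
Also, for j ≥ 6 we have 3·(36j^2 + 13j) ≥ 36(j+1)^2 + 13(j+1), since 3·(36j^2 + 13j) − (36(j+1)^2 + 13(j+1)) = 72j^2 - 46j - 49, which is nonnegative for all j ≥ 6.
Combining, 3·3^(j + 1) ≥ 36(j+1)^2 + 13(j+1).
By the principle of mathematical induction, the result holds for all m ≥ 6.
Hence the smallest such N is 6.

N = 6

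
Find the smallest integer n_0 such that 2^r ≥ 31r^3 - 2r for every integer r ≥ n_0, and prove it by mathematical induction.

At r = 17: 131072 < 152269, so the inequality fails and n_0 ≥ 18. We prove 2^r ≥ 31r^3 - 2r for all r ≥ 18.
For the base case r = 18: 2^r = 262144 and 31r^3 - 2r = 180756, so 262144 ≥ 180756.
Inductive step: assume the claim holds for r = i, so 2^i ≥ 31i^3 - 2i.
Then 2^(i + 1) = 2·(2^i) ≥ 2·(31i^3 - 2i).
Also, for i ≥ 18 we have 2·(31i^3 - 2i) ≥ 31(i+1)^3 - 2(i+1), since 2·(31i^3 - 2i) − (31(i+1)^3 - 2(i+1)) = 31i^3 - 93i^2 - 95i - 29, which is nonnegative for all i ≥ 18.
Combining, 2^(i + 1) ≥ 31(i+1)^3 - 2(i+1).
This completes the induction.
Hence the smallest such n_0 is 18.

n_0 = 18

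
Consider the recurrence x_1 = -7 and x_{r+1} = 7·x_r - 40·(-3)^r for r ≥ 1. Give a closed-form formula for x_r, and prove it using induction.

Computing the first terms: x_1 = -7, x_2 = 71, x_3 = 137. This suggests x_r = 4(-3)^r + 5·7^(r - 1).
When r = 1: the formula gives -7 = -7 = x_1.
Inductive step: assume the claim holds for r = p, so x_p = 4(-3)^p + 5·7^(p - 1).
Then x_{p+1} = 7·x_p - 40·(-3)^p = 7·(4(-3)^p + 5·7^(p - 1)) - 40·(-3)^p = 4(-3)^(p + 1) + 5·7^p = 4(-3)^(p+1) + 5·7^((p+1) - 1),
which is the claimed formula at r = p+1.
This completes the induction.

x_r = 4(-3)^r + 5·7^(r - 1)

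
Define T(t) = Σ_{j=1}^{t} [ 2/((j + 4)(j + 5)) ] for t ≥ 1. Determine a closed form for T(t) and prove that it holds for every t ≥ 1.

T(t) = 2t/(5(t + 5))

We claim T(t) = 2t/(5(t + 5)) for all t ≥ 1.
Base step (t = 1): T(1) = 1/15, and the closed form gives 1/15. They agree.
Inductive step: assume the claim holds for t = j, so T(j) = 2j/(5(j + 5)).
Then T(j+1) = T(j) + (2/((j + 5)(j + 6))) = (2j/(5(j + 5))) + (2/((j + 5)(j + 6))).
Simplifying, T(j+1) = 2(j + 1)/(5(j + 6)) = 2(j+1)/(5((j+1) + 5)),
which is the closed form with t = j+1.
By the principle of mathematical induction, the result holds for all t ≥ 1.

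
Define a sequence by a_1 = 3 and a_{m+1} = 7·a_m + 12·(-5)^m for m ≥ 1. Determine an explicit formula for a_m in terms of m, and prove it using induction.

a_m = -(-5)^m - 2·7^(m - 1)

Computing the first terms: a_1 = 3, a_2 = -39, a_3 = 27. This suggests a_m = -(-5)^m - 2·7^(m - 1).
When m = 1: the formula gives 3 = 3 = a_1.
Suppose the result is true for m = j, so a_j = -(-5)^j - 2·7^(j - 1).
Then a_{j+1} = 7·a_j + 12·(-5)^j = 7·(-(-5)^j - 2·7^(j - 1)) + 12·(-5)^j = -(-5)^(j + 1) - 2·7^j = -(-5)^(j+1) - 2·7^((j+1) - 1),
which is the claimed formula at m = j+1.
By the principle of mathematical induction, the result holds for all m ≥ 1.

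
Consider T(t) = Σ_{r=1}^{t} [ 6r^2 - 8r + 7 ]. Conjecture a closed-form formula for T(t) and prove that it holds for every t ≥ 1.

We claim T(t) = t(2t^2 - t + 4) for all t ≥ 1.
When t = 1: T(1) = 5, and the closed form gives 5. They agree.
For the inductive step, assume it holds for an arbitrary r ≥ 1, so T(r) = r(2r^2 - r + 4).
Then T(r+1) = T(r) + (6r^2 + 4r + 5) = (r(2r^2 - r + 4)) + (6r^2 + 4r + 5).
Simplifying, T(r+1) = (r + 1)(2r^2 + 3r + 5) = (r+1)(2(r+1)^2 - (r+1) + 4),
which is the closed form with t = r+1.
Hence, by induction on t, the claim holds for every t ≥ 1.

T(t) = t(2t^2 - t + 4)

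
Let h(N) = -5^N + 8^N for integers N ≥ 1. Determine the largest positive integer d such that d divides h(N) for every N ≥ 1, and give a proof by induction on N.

d = 3

Computing the first values: h(1) = 3 and h(2) = 39; gcd(3, 39) = 3, so d ≤ 3.
We prove 3 | -5^N + 8^N for all N ≥ 1 by induction on N.
Base step (N = 1): h(1) = 3 = 3·(1), so 3 | h(1).
Inductive step: assume the claim holds for N = r, i.e. 3 | h(r). Then
8^{r+1} − 5^{r+1} = 8·8^r − 5·5^r = 8·(8^r − 5^r) + (3)·5^r. The first term is divisible by 3 by the inductive hypothesis, and the second term (3)·5^r is divisible by 3 since 3 | 3. Hence 3 | h(r+1).
This completes the induction.
Therefore the largest such d is 3.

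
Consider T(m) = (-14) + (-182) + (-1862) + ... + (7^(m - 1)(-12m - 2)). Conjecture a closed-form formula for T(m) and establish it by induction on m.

T(m) = -2·7^m·m

We claim T(m) = -2·7^m·m for all m ≥ 1.
Base step (m = 1): T(1) = -14, and the closed form gives -14. They agree.
For the inductive step, assume it holds for an arbitrary r ≥ 1, so T(r) = -2·7^r·r.
Then T(r+1) = T(r) + (7^r(-12r - 14)) = (-2·7^r·r) + (7^r(-12r - 14)).
Simplifying, T(r+1) = 14·7^r(-r - 1) = -2·7^(r+1)·(r+1),
which is the closed form with m = r+1.
Hence, by induction on m, the claim holds for every m ≥ 1.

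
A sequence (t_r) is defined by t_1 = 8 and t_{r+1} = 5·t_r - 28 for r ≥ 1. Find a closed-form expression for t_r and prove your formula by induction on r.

Computing the first terms: t_1 = 8, t_2 = 12, t_3 = 32. This suggests t_r = 5^(r - 1) + 7.
Base step (r = 1): the formula gives 8 = 8 = t_1.
Inductive step: suppose the statement holds for some m ≥ 1, so t_m = 5^(m - 1) + 7.
Then t_{m+1} = 5·t_m - 28 = 5·(5^(m - 1) + 7) - 28 = 5^m + 7 = 5^((m+1) - 1) + 7,
which is the claimed formula at r = m+1.
Hence, by induction on r, the claim holds for every r ≥ 1.

t_r = 5^(r - 1) + 7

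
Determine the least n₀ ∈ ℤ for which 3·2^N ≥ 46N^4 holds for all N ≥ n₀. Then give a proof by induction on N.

At N = 21: 6291456 < 8946126, so the inequality fails and n₀ ≥ 22. We prove 3·2^N ≥ 46N^4 for all N ≥ 22.
For the base case N = 22: 3·2^N = 12582912 and 46N^4 = 10775776, so 12582912 ≥ 10775776.
For the inductive step, assume it holds for an arbitrary r ≥ 22, so 3·2^r ≥ 46r^4.
Then 3·2^(r + 1) = 2·(3·2^r) ≥ 2·(46r^4).
Also, for r ≥ 22 we have 2·(46r^4) ≥ 46(r+1)^4, since 2 ≥ (1 + 1/r)^4 for all r ≥ 22.
Combining, 3·2^(r + 1) ≥ 46(r+1)^4.
Hence, by induction on N, the claim holds for every N ≥ 22.
Hence the smallest such n₀ is 22.

n₀ = 22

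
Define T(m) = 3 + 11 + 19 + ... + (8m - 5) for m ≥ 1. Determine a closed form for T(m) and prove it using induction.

T(m) = m(4m - 1)

We claim T(m) = m(4m - 1) for all m ≥ 1.
Base case (m = 1): T(1) = 3, and the closed form gives 3. They agree.
Suppose the result is true for m = i, so T(i) = i(4i - 1).
Then T(i+1) = T(i) + (8i + 3) = (i(4i - 1)) + (8i + 3).
Simplifying, T(i+1) = (i + 1)(4i + 3) = (i+1)(4(i+1) - 1),
which is the closed form with m = i+1.
By induction, the statement is established for all m ≥ 1.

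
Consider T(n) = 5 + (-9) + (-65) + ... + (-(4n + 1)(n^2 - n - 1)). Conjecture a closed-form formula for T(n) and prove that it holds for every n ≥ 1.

We claim T(n) = -n(n^3 + n^2 - 3n - 4) for all n ≥ 1.
Base case (n = 1): T(1) = 5, and the closed form gives 5. They agree.
For the inductive step, assume it holds for an arbitrary m ≥ 1, so T(m) = m(-m^3 - m^2 + 3m + 4).
Then T(m+1) = T(m) + ((4m + 5)(m - (m + 1)^2 + 2)) = (m(-m^3 - m^2 + 3m + 4)) + ((4m + 5)(m - (m + 1)^2 + 2)).
Simplifying, T(m+1) = -(m + 1)(m^3 + 4m^2 + 2m - 5) = -(m+1)((m+1)^3 + (m+1)^2 - 3(m+1) - 4),
which is the closed form with n = m+1.
This completes the induction.

T(n) = -n(n^3 + n^2 - 3n - 4)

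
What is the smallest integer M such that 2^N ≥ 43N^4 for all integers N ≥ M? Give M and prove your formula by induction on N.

At N = 23: 8388608 < 12033163, so the inequality fails and M ≥ 24. We prove 2^N ≥ 43N^4 for all N ≥ 24.
For the base case N = 24: 2^N = 16777216 and 43N^4 = 14266368, so 16777216 ≥ 14266368.
Inductive step: suppose the statement holds for some k ≥ 24, so 2^k ≥ 43k^4.
Then 2^(k + 1) = 2·(2^k) ≥ 2·(43k^4).
Also, for k ≥ 24 we have 2·(43k^4) ≥ 43(k+1)^4, since 2 ≥ (1 + 1/k)^4 for all k ≥ 24.
Combining, 2^(k + 1) ≥ 43(k+1)^4.
By the principle of mathematical induction, the result holds for all N ≥ 24.
Hence the smallest such M is 24.

M = 24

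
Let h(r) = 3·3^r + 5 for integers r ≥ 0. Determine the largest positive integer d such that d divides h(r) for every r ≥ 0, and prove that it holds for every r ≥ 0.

d = 2

Computing the first values: h(0) = 8 and h(1) = 14; gcd(8, 14) = 2, so d ≤ 2.
We prove 2 | 3·3^r + 5 for all r ≥ 0 by induction on r.
Base case (r = 0): h(0) = 8 = 2·(4), so 2 | h(0).
Inductive step: suppose the statement holds for some j ≥ 0, i.e. 2 | h(j). Then
h(j+1) = 3·3^(j+1) + 5 = 3·(3·3^j + 5) - 10 = 3·h(j) - 10. The first term is divisible by 2 by the inductive hypothesis, and -10 is divisible by 2. Hence 2 | h(j+1).
By induction, the statement is established for all r ≥ 0.
Therefore the largest such d is 2.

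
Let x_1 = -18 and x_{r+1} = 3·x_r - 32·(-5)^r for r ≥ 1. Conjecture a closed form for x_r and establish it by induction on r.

Computing the first terms: x_1 = -18, x_2 = 106, x_3 = -482. This suggests x_r = 4(-5)^r + 2·3^(r - 1).
Base step (r = 1): the formula gives -18 = -18 = x_1.
Inductive step: assume the claim holds for r = m, so x_m = 4(-5)^m + 2·3^(m - 1).
Then x_{m+1} = 3·x_m - 32·(-5)^m = 3·(4(-5)^m + 2·3^(m - 1)) - 32·(-5)^m = 4(-5)^(m + 1) + 2·3^m = 4(-5)^(m+1) + 2·3^((m+1) - 1),
which is the claimed formula at r = m+1.
Hence, by induction on r, the claim holds for every r ≥ 1.

x_r = 4(-5)^r + 2·3^(r - 1)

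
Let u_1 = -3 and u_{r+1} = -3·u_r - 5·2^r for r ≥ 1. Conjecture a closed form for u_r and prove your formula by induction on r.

Computing the first terms: u_1 = -3, u_2 = -1, u_3 = -17. This suggests u_r = -(-3)^(r - 1) - 2^r.
For the base case r = 1: the formula gives -3 = -3 = u_1.
For the inductive step, assume it holds for an arbitrary i ≥ 1, so u_i = -(-3)^(i - 1) - 2^i.
Then u_{i+1} = -3·u_i - 5·2^i = -3·(-(-3)^(i - 1) - 2^i) - 5·2^i = -(-3)^i - 2^(i + 1) = -(-3)^((i+1) - 1) - 2^(i+1),
which is the claimed formula at r = i+1.
This completes the induction.

u_r = -(-3)^(r - 1) - 2^r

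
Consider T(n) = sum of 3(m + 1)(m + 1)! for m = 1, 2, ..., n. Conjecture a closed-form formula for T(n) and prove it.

We claim T(n) = 3(n + 2)! - 6 for all n ≥ 1.
When n = 1: T(1) = 12, and the closed form gives 12. They agree.
Inductive step: suppose the statement holds for some m ≥ 1, so T(m) = 3(m + 2)! - 6.
Then T(m+1) = T(m) + (3(m + 2)(m + 2)!) = (3(m + 2)! - 6) + (3(m + 2)(m + 2)!).
Simplifying, T(m+1) = 3((m+1) + 2)! - 6,
which is the closed form with n = m+1.
By the principle of mathematical induction, the result holds for all n ≥ 1.

T(n) = 3(n + 2)! - 6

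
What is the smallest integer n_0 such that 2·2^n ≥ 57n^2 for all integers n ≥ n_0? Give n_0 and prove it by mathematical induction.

n_0 = 13

At n = 12: 8192 < 8208, so the inequality fails and n_0 ≥ 13. We prove 2·2^n ≥ 57n^2 for all n ≥ 13.
Base case (n = 13): 2·2^n = 16384 and 57n^2 = 9633, so 16384 ≥ 9633.
For the inductive step, assume it holds for an arbitrary k ≥ 13, so 2·2^k ≥ 57k^2.
Then 2·2^(k + 1) = 2·(2·2^k) ≥ 2·(57k^2).
Also, for k ≥ 13 we have 2·(57k^2) ≥ 57(k+1)^2, since 2 ≥ (1 + 1/k)^2 for all k ≥ 13.
Combining, 2·2^(k + 1) ≥ 57(k+1)^2.
By the principle of mathematical induction, the result holds for all n ≥ 13.
Hence the smallest such n_0 is 13.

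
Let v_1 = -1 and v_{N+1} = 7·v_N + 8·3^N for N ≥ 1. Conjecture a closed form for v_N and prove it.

Computing the first terms: v_1 = -1, v_2 = 17, v_3 = 191. This suggests v_N = -2·3^N + 5·7^(N - 1).
When N = 1: the formula gives -1 = -1 = v_1.
Inductive step: assume the claim holds for N = p, so v_p = -2·3^p + 5·7^(p - 1).
Then v_{p+1} = 7·v_p + 8·3^p = 7·(-2·3^p + 5·7^(p - 1)) + 8·3^p = -2·3^(p + 1) + 5·7^p = -2·3^(p+1) + 5·7^((p+1) - 1),
which is the claimed formula at N = p+1.
Hence, by induction on N, the claim holds for every N ≥ 1.

v_N = -2·3^N + 5·7^(N - 1)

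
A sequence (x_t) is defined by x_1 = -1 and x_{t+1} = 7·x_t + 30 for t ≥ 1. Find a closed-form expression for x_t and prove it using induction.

Computing the first terms: x_1 = -1, x_2 = 23, x_3 = 191. This suggests x_t = 4·7^(t - 1) - 5.
When t = 1: the formula gives -1 = -1 = x_1.
Suppose the result is true for t = k, so x_k = 4·7^(k - 1) - 5.
Then x_{k+1} = 7·x_k + 30 = 7·(4·7^(k - 1) - 5) + 30 = 4·7^k - 5 = 4·7^((k+1) - 1) - 5,
which is the claimed formula at t = k+1.
Hence, by induction on t, the claim holds for every t ≥ 1.

x_t = 4·7^(t - 1) - 5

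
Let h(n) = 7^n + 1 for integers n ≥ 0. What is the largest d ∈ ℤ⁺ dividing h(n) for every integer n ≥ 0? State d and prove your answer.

Computing the first values: h(0) = 2 and h(1) = 8; gcd(2, 8) = 2, so d ≤ 2.
We prove 2 | 7^n + 1 for all n ≥ 0 by induction on n.
When n = 0: h(0) = 2 = 2·(1), so 2 | h(0).
For the inductive step, assume it holds for an arbitrary p ≥ 0, i.e. 2 | h(p). Then
h(p+1) = 7^(p+1) + 1 = 7·(7^p + 1) - 6 = 7·h(p) - 6. The first term is divisible by 2 by the inductive hypothesis, and -6 is divisible by 2. Hence 2 | h(p+1).
This completes the induction.
Therefore the largest such d is 2.

d = 2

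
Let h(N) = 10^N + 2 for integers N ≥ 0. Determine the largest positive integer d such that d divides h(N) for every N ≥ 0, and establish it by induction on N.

Computing the first values: h(0) = 3 and h(1) = 12; gcd(3, 12) = 3, so d ≤ 3.
We prove 3 | 10^N + 2 for all N ≥ 0 by induction on N.
Base step (N = 0): h(0) = 3 = 3·(1), so 3 | h(0).
For the inductive step, assume it holds for an arbitrary i ≥ 0, i.e. 3 | h(i). Then
h(i+1) = 10^(i+1) + 2 = 10·(10^i + 2) - 18 = 10·h(i) - 18. The first term is divisible by 3 by the inductive hypothesis, and -18 is divisible by 3. Hence 3 | h(i+1).
Hence, by induction on N, the claim holds for every N ≥ 0.
Therefore the largest such d is 3.

d = 3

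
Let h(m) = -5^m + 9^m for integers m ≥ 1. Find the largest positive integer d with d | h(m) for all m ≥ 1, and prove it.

Computing the first values: h(1) = 4 and h(2) = 56; gcd(4, 56) = 4, so d ≤ 4.
We prove 4 | -5^m + 9^m for all m ≥ 1 by induction on m.
For the base case m = 1: h(1) = 4 = 4·(1), so 4 | h(1).
Inductive step: suppose the statement holds for some j ≥ 1, i.e. 4 | h(j). Then
9^{j+1} − 5^{j+1} = 9·9^j − 5·5^j = 9·(9^j − 5^j) + (4)·5^j. The first term is divisible by 4 by the inductive hypothesis, and the second term (4)·5^j is divisible by 4 since 4 | 4. Hence 4 | h(j+1).
This completes the induction.
Therefore the largest such d is 4.

d = 4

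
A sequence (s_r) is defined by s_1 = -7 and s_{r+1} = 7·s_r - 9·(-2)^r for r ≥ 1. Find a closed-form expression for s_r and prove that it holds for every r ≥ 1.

Computing the first terms: s_1 = -7, s_2 = -31, s_3 = -253. This suggests s_r = (-2)^r - 5·7^(r - 1).
When r = 1: the formula gives -7 = -7 = s_1.
Suppose the result is true for r = j, so s_j = (-2)^j - 5·7^(j - 1).
Then s_{j+1} = 7·s_j - 9·(-2)^j = 7·((-2)^j - 5·7^(j - 1)) - 9·(-2)^j = (-2)^(j + 1) - 5·7^j = (-2)^(j+1) - 5·7^((j+1) - 1),
which is the claimed formula at r = j+1.
By the principle of mathematical induction, the result holds for all r ≥ 1.

s_r = (-2)^r - 5·7^(r - 1)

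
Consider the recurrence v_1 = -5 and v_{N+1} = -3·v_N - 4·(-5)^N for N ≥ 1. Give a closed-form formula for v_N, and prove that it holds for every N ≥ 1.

v_N = 5(-3)^(N - 1) + 2(-5)^N

Computing the first terms: v_1 = -5, v_2 = 35, v_3 = -205. This suggests v_N = 5(-3)^(N - 1) + 2(-5)^N.
When N = 1: the formula gives -5 = -5 = v_1.
Suppose the result is true for N = m, so v_m = 5(-3)^(m - 1) + 2(-5)^m.
Then v_{m+1} = -3·v_m - 4·(-5)^m = -3·(5(-3)^(m - 1) + 2(-5)^m) - 4·(-5)^m = 5(-3)^m + 2(-5)^(m + 1) = 5(-3)^((m+1) - 1) + 2(-5)^(m+1),
which is the claimed formula at N = m+1.
By the principle of mathematical induction, the result holds for all N ≥ 1.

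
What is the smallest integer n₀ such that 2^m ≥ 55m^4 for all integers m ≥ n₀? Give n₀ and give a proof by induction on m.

n₀ = 25

At m = 24: 16777216 < 18247680, so the inequality fails and n₀ ≥ 25. We prove 2^m ≥ 55m^4 for all m ≥ 25.
Base case (m = 25): 2^m = 33554432 and 55m^4 = 21484375, so 33554432 ≥ 21484375.
Suppose the result is true for m = r, so 2^r ≥ 55r^4.
Then 2^(r + 1) = 2·(2^r) ≥ 2·(55r^4).
Also, for r ≥ 25 we have 2·(55r^4) ≥ 55(r+1)^4, since 2 ≥ (1 + 1/r)^4 for all r ≥ 25.
Combining, 2^(r + 1) ≥ 55(r+1)^4.
Hence, by induction on m, the claim holds for every m ≥ 25.
Hence the smallest such n₀ is 25.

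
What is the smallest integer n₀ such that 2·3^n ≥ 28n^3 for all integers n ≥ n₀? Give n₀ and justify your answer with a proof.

At n = 8: 13122 < 14336, so the inequality fails and n₀ ≥ 9. We prove 2·3^n ≥ 28n^3 for all n ≥ 9.
For the base case n = 9: 2·3^n = 39366 and 28n^3 = 20412, so 39366 ≥ 20412.
Inductive step: suppose the statement holds for some j ≥ 9, so 2·3^j ≥ 28j^3.
Then 2·3^(j + 1) = 3·(2·3^j) ≥ 3·(28j^3).
Also, for j ≥ 9 we have 3·(28j^3) ≥ 28(j+1)^3, since 3 ≥ (1 + 1/j)^3 for all j ≥ 9.
Combining, 2·3^(j + 1) ≥ 28(j+1)^3.
By induction, the statement is established for all n ≥ 9.
Hence the smallest such n₀ is 9.

n₀ = 9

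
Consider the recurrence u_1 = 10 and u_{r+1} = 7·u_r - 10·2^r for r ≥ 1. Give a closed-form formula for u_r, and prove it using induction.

u_r = 2^(r + 1) + 6·7^(r - 1)

Computing the first terms: u_1 = 10, u_2 = 50, u_3 = 310. This suggests u_r = 2^(r + 1) + 6·7^(r - 1).
When r = 1: the formula gives 10 = 10 = u_1.
Suppose the result is true for r = p, so u_p = 2^(p + 1) + 6·7^(p - 1).
Then u_{p+1} = 7·u_p - 10·2^p = 7·(2^(p + 1) + 6·7^(p - 1)) - 10·2^p = 2^(p + 2) + 6·7^p = 2^((p+1) + 1) + 6·7^((p+1) - 1),
which is the claimed formula at r = p+1.
By induction, the statement is established for all r ≥ 1.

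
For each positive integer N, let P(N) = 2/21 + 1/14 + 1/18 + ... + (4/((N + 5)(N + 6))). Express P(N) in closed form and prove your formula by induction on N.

P(N) = 2N/(3(N + 6))

We claim P(N) = 2N/(3(N + 6)) for all N ≥ 1.
For the base case N = 1: P(1) = 2/21, and the closed form gives 2/21. They agree.
Inductive step: assume the claim holds for N = j, so P(j) = 2j/(3(j + 6)).
Then P(j+1) = P(j) + (4/((j + 6)(j + 7))) = (2j/(3(j + 6))) + (4/((j + 6)(j + 7))).
Simplifying, P(j+1) = 2(j + 1)/(3(j + 7)) = 2(j+1)/(3((j+1) + 6)),
which is the closed form with N = j+1.
By induction, the statement is established for all N ≥ 1.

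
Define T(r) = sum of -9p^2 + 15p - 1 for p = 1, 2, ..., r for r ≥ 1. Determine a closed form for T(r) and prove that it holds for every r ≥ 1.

T(r) = -r(3r^2 - 3r - 5)

We claim T(r) = -r(3r^2 - 3r - 5) for all r ≥ 1.
Base step (r = 1): T(1) = 5, and the closed form gives 5. They agree.
Inductive step: suppose the statement holds for some p ≥ 1, so T(p) = p(-3p^2 + 3p + 5).
Then T(p+1) = T(p) + (-9p^2 - 3p + 5) = (p(-3p^2 + 3p + 5)) + (-9p^2 - 3p + 5).
Simplifying, T(p+1) = -(p + 1)(3p^2 + 3p - 5) = -(p+1)(3(p+1)^2 - 3(p+1) - 5),
which is the closed form with r = p+1.
This completes the induction.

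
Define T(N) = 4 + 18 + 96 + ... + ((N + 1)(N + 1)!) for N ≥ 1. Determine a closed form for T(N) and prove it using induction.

We claim T(N) = (N + 2)! - 2 for all N ≥ 1.
When N = 1: T(1) = 4, and the closed form gives 4. They agree.
For the inductive step, assume it holds for an arbitrary p ≥ 1, so T(p) = (p + 2)! - 2.
Then T(p+1) = T(p) + ((p + 2)(p + 2)!) = ((p + 2)! - 2) + ((p + 2)(p + 2)!).
Simplifying, T(p+1) = ((p+1) + 2)! - 2,
which is the closed form with N = p+1.
This completes the induction.

T(N) = (N + 2)! - 2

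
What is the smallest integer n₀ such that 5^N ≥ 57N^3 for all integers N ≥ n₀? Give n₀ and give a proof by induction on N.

At N = 5: 3125 < 7125, so the inequality fails and n₀ ≥ 6. We prove 5^N ≥ 57N^3 for all N ≥ 6.
For the base case N = 6: 5^N = 15625 and 57N^3 = 12312, so 15625 ≥ 12312.
Suppose the result is true for N = p, so 5^p ≥ 57p^3.
Then 5^(p + 1) = 5·(5^p) ≥ 5·(57p^3).
Also, for p ≥ 6 we have 5·(57p^3) ≥ 57(p+1)^3, since 5 ≥ (1 + 1/p)^3 for all p ≥ 6.
Combining, 5^(p + 1) ≥ 57(p+1)^3.
By induction, the statement is established for all N ≥ 6.
Hence the smallest such n₀ is 6.

n₀ = 6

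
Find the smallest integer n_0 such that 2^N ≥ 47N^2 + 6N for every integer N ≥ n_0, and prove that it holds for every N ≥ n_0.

n_0 = 13

At N = 12: 4096 < 6840, so the inequality fails and n_0 ≥ 13. We prove 2^N ≥ 47N^2 + 6N for all N ≥ 13.
For the base case N = 13: 2^N = 8192 and 47N^2 + 6N = 8021, so 8192 ≥ 8021.
Inductive step: assume the claim holds for N = r, so 2^r ≥ 47r^2 + 6r.
Then 2^(r + 1) = 2·(2^r) ≥ 2·(47r^2 + 6r).
Also, for r ≥ 13 we have 2·(47r^2 + 6r) ≥ 47(r+1)^2 + 6(r+1), since 2·(47r^2 + 6r) − (47(r+1)^2 + 6(r+1)) = 47r^2 - 88r - 53, which is nonnegative for all r ≥ 13.
Combining, 2^(r + 1) ≥ 47(r+1)^2 + 6(r+1).
This completes the induction.
Hence the smallest such n_0 is 13.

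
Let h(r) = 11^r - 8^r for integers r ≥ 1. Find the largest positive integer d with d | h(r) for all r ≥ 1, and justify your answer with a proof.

Computing the first values: h(1) = 3 and h(2) = 57; gcd(3, 57) = 3, so d ≤ 3.
We prove 3 | 11^r - 8^r for all r ≥ 1 by induction on r.
Base step (r = 1): h(1) = 3 = 3·(1), so 3 | h(1).
Suppose the result is true for r = k, i.e. 3 | h(k). Then
11^{k+1} − 8^{k+1} = 11·11^k − 8·8^k = 11·(11^k − 8^k) + (3)·8^k. The first term is divisible by 3 by the inductive hypothesis, and the second term (3)·8^k is divisible by 3 since 3 | 3. Hence 3 | h(k+1).
By the principle of mathematical induction, the result holds for all r ≥ 1.
Therefore the largest such d is 3.

d = 3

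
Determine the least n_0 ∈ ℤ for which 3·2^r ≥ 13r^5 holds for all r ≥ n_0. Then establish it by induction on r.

At r = 25: 100663296 < 126953125, so the inequality fails and n_0 ≥ 26. We prove 3·2^r ≥ 13r^5 for all r ≥ 26.
Base step (r = 26): 3·2^r = 201326592 and 13r^5 = 154457888, so 201326592 ≥ 154457888.
Inductive step: assume the claim holds for r = p, so 3·2^p ≥ 13p^5.
Then 3·2^(p + 1) = 2·(3·2^p) ≥ 2·(13p^5).
Also, for p ≥ 26 we have 2·(13p^5) ≥ 13(p+1)^5, since 2 ≥ (1 + 1/p)^5 for all p ≥ 26.
Combining, 3·2^(p + 1) ≥ 13(p+1)^5.
By induction, the statement is established for all r ≥ 26.
Hence the smallest such n_0 is 26.

n_0 = 26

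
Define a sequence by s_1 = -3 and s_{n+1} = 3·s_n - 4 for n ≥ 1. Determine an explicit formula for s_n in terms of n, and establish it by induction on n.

s_n = -5·3^(n - 1) + 2

Computing the first terms: s_1 = -3, s_2 = -13, s_3 = -43. This suggests s_n = -5·3^(n - 1) + 2.
For the base case n = 1: the formula gives -3 = -3 = s_1.
For the inductive step, assume it holds for an arbitrary r ≥ 1, so s_r = -5·3^(r - 1) + 2.
Then s_{r+1} = 3·s_r - 4 = 3·(-5·3^(r - 1) + 2) - 4 = -5·3^r + 2 = -5·3^((r+1) - 1) + 2,
which is the claimed formula at n = r+1.
Hence, by induction on n, the claim holds for every n ≥ 1.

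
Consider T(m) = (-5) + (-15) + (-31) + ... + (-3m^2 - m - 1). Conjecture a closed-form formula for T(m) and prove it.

We claim T(m) = -m(m^2 + 2m + 2) for all m ≥ 1.
When m = 1: T(1) = -5, and the closed form gives -5. They agree.
Suppose the result is true for m = p, so T(p) = p(-p^2 - 2p - 2).
Then T(p+1) = T(p) + (-p - 3(p + 1)^2 - 2) = (p(-p^2 - 2p - 2)) + (-p - 3(p + 1)^2 - 2).
Simplifying, T(p+1) = -(p + 1)(p^2 + 4p + 5) = -(p+1)((p+1)^2 + 2(p+1) + 2),
which is the closed form with m = p+1.
By induction, the statement is established for all m ≥ 1.

T(m) = -m(m^2 + 2m + 2)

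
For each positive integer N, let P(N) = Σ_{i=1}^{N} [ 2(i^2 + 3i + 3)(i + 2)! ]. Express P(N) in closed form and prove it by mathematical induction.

We claim P(N) = (2N + 2)(N + 3)! - 12 for all N ≥ 1.
Base case (N = 1): P(1) = 84, and the closed form gives 84. They agree.
For the inductive step, assume it holds for an arbitrary i ≥ 1, so P(i) = (2i + 2)(i + 3)! - 12.
Then P(i+1) = P(i) + (2(i^2 + 5i + 7)(i + 3)!) = ((2i + 2)(i + 3)! - 12) + (2(i^2 + 5i + 7)(i + 3)!).
Simplifying, P(i+1) = (2(i+1) + 2)((i+1) + 3)! - 12,
which is the closed form with N = i+1.
By the principle of mathematical induction, the result holds for all N ≥ 1.

P(N) = (2N + 2)(N + 3)! - 12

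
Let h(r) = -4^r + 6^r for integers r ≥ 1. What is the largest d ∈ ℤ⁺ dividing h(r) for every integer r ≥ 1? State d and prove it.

Computing the first values: h(1) = 2 and h(2) = 20; gcd(2, 20) = 2, so d ≤ 2.
We prove 2 | -4^r + 6^r for all r ≥ 1 by induction on r.
When r = 1: h(1) = 2 = 2·(1), so 2 | h(1).
For the inductive step, assume it holds for an arbitrary i ≥ 1, i.e. 2 | h(i). Then
6^{i+1} − 4^{i+1} = 6·6^i − 4·4^i = 6·(6^i − 4^i) + (2)·4^i. The first term is divisible by 2 by the inductive hypothesis, and the second term (2)·4^i is divisible by 2 since 2 | 2. Hence 2 | h(i+1).
This completes the induction.
Therefore the largest such d is 2.

d = 2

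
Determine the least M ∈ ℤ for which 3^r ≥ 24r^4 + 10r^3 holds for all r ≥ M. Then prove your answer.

At r = 11: 177147 < 364694, so the inequality fails and M ≥ 12. We prove 3^r ≥ 24r^4 + 10r^3 for all r ≥ 12.
When r = 12: 3^r = 531441 and 24r^4 + 10r^3 = 514944, so 531441 ≥ 514944.
Inductive step: assume the claim holds for r = k, so 3^k ≥ 24k^4 + 10k^3.
Then 3^(k + 1) = 3·(3^k) ≥ 3·(24k^4 + 10k^3).
Also, for k ≥ 12 we have 3·(24k^4 + 10k^3) ≥ 24(k+1)^4 + 10(k+1)^3, since 3·(24k^4 + 10k^3) − (24(k+1)^4 + 10(k+1)^3) = 48k^4 - 76k^3 - 174k^2 - 126k - 34, which is nonnegative for all k ≥ 12.
Combining, 3^(k + 1) ≥ 24(k+1)^4 + 10(k+1)^3.
By the principle of mathematical induction, the result holds for all r ≥ 12.
Hence the smallest such M is 12.

M = 12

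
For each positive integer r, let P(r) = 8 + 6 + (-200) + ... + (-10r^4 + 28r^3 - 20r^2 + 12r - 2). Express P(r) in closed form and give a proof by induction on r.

P(r) = -r(2r^4 - 2r^3 - 4r^2 - 3r - 1)

We claim P(r) = -r(2r^4 - 2r^3 - 4r^2 - 3r - 1) for all r ≥ 1.
For the base case r = 1: P(1) = 8, and the closed form gives 8. They agree.
Inductive step: assume the claim holds for r = i, so P(i) = i(-2i^4 + 2i^3 + 4i^2 + 3i + 1).
Then P(i+1) = P(i) + (-10i^4 - 12i^3 + 4i^2 + 16i + 8) = (i(-2i^4 + 2i^3 + 4i^2 + 3i + 1)) + (-10i^4 - 12i^3 + 4i^2 + 16i + 8).
Simplifying, P(i+1) = -(i + 1)(2i^4 + 6i^3 + 2i^2 - 9i - 8) = -(i+1)(2(i+1)^4 - 2(i+1)^3 - 4(i+1)^2 - 3(i+1) - 1),
which is the closed form with r = i+1.
By the principle of mathematical induction, the result holds for all r ≥ 1.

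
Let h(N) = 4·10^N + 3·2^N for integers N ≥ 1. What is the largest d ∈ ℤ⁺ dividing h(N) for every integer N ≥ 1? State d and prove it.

d = 2

Computing the first values: h(1) = 46 and h(2) = 412; gcd(46, 412) = 2, so d ≤ 2.
We prove 2 | 4·10^N + 3·2^N for all N ≥ 1 by induction on N.
When N = 1: h(1) = 46 = 2·(23), so 2 | h(1).
Inductive step: assume the claim holds for N = p, i.e. 2 | h(p). Then
h(p+1) − 10·h(p) = (4·10^(p+1) + 3·2^(p+1)) − 10·(4·10^p + 3·2^p) = (3)·2^p·(2 − 10) = (-24)·2^p. Since 2 | h(p) by the inductive hypothesis, 2 | 10·h(p); and 2 | -24 since -24 = 2·-12. Therefore 2 | h(p+1).
By the principle of mathematical induction, the result holds for all N ≥ 1.
Therefore the largest such d is 2.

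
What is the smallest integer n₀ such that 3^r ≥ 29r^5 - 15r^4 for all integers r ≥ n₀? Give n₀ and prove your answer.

n₀ = 16

At r = 15: 14348907 < 21262500, so the inequality fails and n₀ ≥ 16. We prove 3^r ≥ 29r^5 - 15r^4 for all r ≥ 16.
When r = 16: 3^r = 43046721 and 29r^5 - 15r^4 = 29425664, so 43046721 ≥ 29425664.
For the inductive step, assume it holds for an arbitrary j ≥ 16, so 3^j ≥ 29j^5 - 15j^4.
Then 3^(j + 1) = 3·(3^j) ≥ 3·(29j^5 - 15j^4).
Also, for j ≥ 16 we have 3·(29j^5 - 15j^4) ≥ 29(j+1)^5 - 15(j+1)^4, since 3·(29j^5 - 15j^4) − (29(j+1)^5 - 15(j+1)^4) = 58j^5 - 175j^4 - 230j^3 - 200j^2 - 85j - 14, which is nonnegative for all j ≥ 16.
Combining, 3^(j + 1) ≥ 29(j+1)^5 - 15(j+1)^4.
This completes the induction.
Hence the smallest such n₀ is 16.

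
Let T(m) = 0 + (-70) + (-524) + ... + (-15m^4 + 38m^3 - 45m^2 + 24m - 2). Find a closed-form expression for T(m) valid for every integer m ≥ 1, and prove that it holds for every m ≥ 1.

We claim T(m) = -m(m - 1)(3m^3 + m^2 + 2m + 3) for all m ≥ 1.
Base step (m = 1): T(1) = 0, and the closed form gives 0. They agree.
Inductive step: suppose the statement holds for some i ≥ 1, so T(i) = i(-3i^4 + 2i^3 - i^2 - i + 3).
Then T(i+1) = T(i) + (i(-15i^3 - 22i^2 - 21i - 12)) = (i(-3i^4 + 2i^3 - i^2 - i + 3)) + (i(-15i^3 - 22i^2 - 21i - 12)).
Simplifying, T(i+1) = -i(i + 1)(3i^3 + 10i^2 + 13i + 9) = -(i+1)((i+1) - 1)(3(i+1)^3 + (i+1)^2 + 2(i+1) + 3),
which is the closed form with m = i+1.
This completes the induction.

T(m) = -m(m - 1)(3m^3 + m^2 + 2m + 3)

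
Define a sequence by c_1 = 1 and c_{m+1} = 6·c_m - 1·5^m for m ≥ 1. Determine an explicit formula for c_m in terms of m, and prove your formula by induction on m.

c_m = 5^m - 4·6^(m - 1)

Computing the first terms: c_1 = 1, c_2 = 1, c_3 = -19. This suggests c_m = 5^m - 4·6^(m - 1).
Base step (m = 1): the formula gives 1 = 1 = c_1.
Suppose the result is true for m = i, so c_i = 5^i - 4·6^(i - 1).
Then c_{i+1} = 6·c_i - 1·5^i = 6·(5^i - 4·6^(i - 1)) - 1·5^i = 5^(i + 1) - 4·6^i = 5^(i+1) - 4·6^((i+1) - 1),
which is the claimed formula at m = i+1.
By the principle of mathematical induction, the result holds for all m ≥ 1.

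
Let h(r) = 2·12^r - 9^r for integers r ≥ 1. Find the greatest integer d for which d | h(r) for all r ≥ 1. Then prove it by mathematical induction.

d = 3

Computing the first values: h(1) = 15 and h(2) = 207; gcd(15, 207) = 3, so d ≤ 3.
We prove 3 | 2·12^r - 9^r for all r ≥ 1 by induction on r.
Base step (r = 1): h(1) = 15 = 3·(5), so 3 | h(1).
Inductive step: suppose the statement holds for some m ≥ 1, i.e. 3 | h(m). Then
h(m+1) − 12·h(m) = (2·12^(m+1) - 9^(m+1)) − 12·(2·12^m - 9^m) = (-1)·9^m·(9 − 12) = (3)·9^m. Since 3 | h(m) by the inductive hypothesis, 3 | 12·h(m); and 3 | 3 since 3 = 3·1. Therefore 3 | h(m+1).
Hence, by induction on r, the claim holds for every r ≥ 1.
Therefore the largest such d is 3.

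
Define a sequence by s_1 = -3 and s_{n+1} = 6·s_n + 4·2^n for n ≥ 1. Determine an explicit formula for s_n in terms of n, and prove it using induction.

Computing the first terms: s_1 = -3, s_2 = -10, s_3 = -44. This suggests s_n = -2^n - 6^(n - 1).
For the base case n = 1: the formula gives -3 = -3 = s_1.
Inductive step: assume the claim holds for n = m, so s_m = -2^m - 6^(m - 1).
Then s_{m+1} = 6·s_m + 4·2^m = 6·(-2^m - 6^(m - 1)) + 4·2^m = -2^(m + 1) - 6^m = -2^(m+1) - 6^((m+1) - 1),
which is the claimed formula at n = m+1.
By induction, the statement is established for all n ≥ 1.

s_n = -2^n - 6^(n - 1)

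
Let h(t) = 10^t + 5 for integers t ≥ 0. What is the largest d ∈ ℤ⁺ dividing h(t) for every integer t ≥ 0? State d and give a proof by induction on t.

d = 3

Computing the first values: h(0) = 6 and h(1) = 15; gcd(6, 15) = 3, so d ≤ 3.
We prove 3 | 10^t + 5 for all t ≥ 0 by induction on t.
Base step (t = 0): h(0) = 6 = 3·(2), so 3 | h(0).
For the inductive step, assume it holds for an arbitrary r ≥ 0, i.e. 3 | h(r). Then
h(r+1) = 10^(r+1) + 5 = 10·(10^r + 5) - 45 = 10·h(r) - 45. The first term is divisible by 3 by the inductive hypothesis, and -45 is divisible by 3. Hence 3 | h(r+1).
By the principle of mathematical induction, the result holds for all t ≥ 0.
Therefore the largest such d is 3.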